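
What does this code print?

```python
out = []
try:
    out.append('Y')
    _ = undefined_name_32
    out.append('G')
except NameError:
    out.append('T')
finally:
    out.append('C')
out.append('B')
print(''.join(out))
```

Execution trace: 'Y' (try body) → 'T' (except NameError) → 'C' (finally) → 'B' (after the try/except). Output: YTCB

Answer: YTCB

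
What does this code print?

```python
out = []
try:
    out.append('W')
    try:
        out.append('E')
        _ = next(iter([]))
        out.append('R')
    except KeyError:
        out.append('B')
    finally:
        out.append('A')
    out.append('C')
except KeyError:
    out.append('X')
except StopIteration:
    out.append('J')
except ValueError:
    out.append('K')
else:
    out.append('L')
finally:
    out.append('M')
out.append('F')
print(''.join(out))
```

Execution trace: 'W' (try body) → 'E' (inner try body) → 'A' (inner finally) → 'J' (except StopIteration) → 'M' (finally) → 'F' (after the try/except). Output: WEAJMF

Answer: WEAJMF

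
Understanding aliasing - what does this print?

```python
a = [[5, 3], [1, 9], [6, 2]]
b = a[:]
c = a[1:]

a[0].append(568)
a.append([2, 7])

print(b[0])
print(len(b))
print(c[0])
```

Key concept: slice with nested mutation.
Step by step:
`a = [[5, 3], [1, 9], [6, 2]]` → a = [[5, 3], [1, 9], [6, 2]]
`b = a[:]` → b = [[5, 3], [1, 9], [6, 2]]
`c = a[1:]` → c = [[1, 9], [6, 2]]
`a[0].append(568)` → a = [[5, 3, 568], [1, 9], [6, 2]]; b = [[5, 3, 568], [1, 9], [6, 2]]
`a.append([2, 7])` → a = [[5, 3, 568], [1, 9], [6, 2], [2, 7]]
`print(b[0])` → prints [5, 3, 568]
`print(len(b))` → prints 3
`print(c[0])` → prints [1, 9]

Answer:
[5, 3, 568]
3
[1, 9]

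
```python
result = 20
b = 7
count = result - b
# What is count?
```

Trace:
`result = 20` → result = 20
`b = 7` → b = 7
`count = result - b` → count = 13
So count = 13

Answer: 13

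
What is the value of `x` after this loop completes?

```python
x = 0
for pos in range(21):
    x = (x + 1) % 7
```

Increment mod 7, 21 times = 0
`x` takes the values: 0 → 1 → 2 → 3 → 4 → 5 → 6 → 0 → 1 → 2 → 3 → 4 → 5 → 6 → 0 → 1 → 2 → 3 → 4 → 5 → 6 → 0

Answer: 0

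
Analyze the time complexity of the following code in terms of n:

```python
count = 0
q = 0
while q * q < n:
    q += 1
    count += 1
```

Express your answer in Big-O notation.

Each loop level contributes: √n. Multiplying the contributions gives O(√n).

Answer: O(√n)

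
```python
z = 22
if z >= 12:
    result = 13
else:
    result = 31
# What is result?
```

Trace:
`z = 22` → z = 22
`if z >= 12: ...` → z >= 12 is True → result = 13
So result = 13

Answer: 13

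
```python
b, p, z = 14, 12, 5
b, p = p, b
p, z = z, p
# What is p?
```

Trace:
`b, p, z = 14, 12, 5` → b = 14; p = 12; z = 5
`b, p = p, b` → b = 12; p = 14
`p, z = z, p` → p = 5; z = 14
So p = 5

Answer: 5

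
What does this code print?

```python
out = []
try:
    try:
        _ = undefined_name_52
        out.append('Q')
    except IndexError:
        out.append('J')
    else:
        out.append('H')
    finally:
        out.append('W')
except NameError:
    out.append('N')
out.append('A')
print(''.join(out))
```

Execution trace: 'W' (finally) → 'N' (outer except NameError) → 'A' (after the try/except). Output: WNA

Answer: WNA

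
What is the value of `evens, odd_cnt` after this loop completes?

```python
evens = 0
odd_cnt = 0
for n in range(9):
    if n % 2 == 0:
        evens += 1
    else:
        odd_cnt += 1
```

Count evens and odds in range(9)
`evens, odd_cnt` takes the values: (0, 0) → (1, 0) → (1, 1) → (2, 1) → (2, 2) → (3, 2) → (3, 3) → (4, 3) → (4, 4) → (5, 4)

Answer: 5, 4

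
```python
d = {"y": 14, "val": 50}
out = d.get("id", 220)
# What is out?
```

Trace:
`d = {"y": 14, "val": 50}` → d = {'y': 14, 'val': 50}
`out = d.get("id", 220)` → out = 220
So out = 220

Answer: 220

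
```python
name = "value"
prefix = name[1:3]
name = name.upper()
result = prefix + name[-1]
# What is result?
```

Trace:
`name = "value"` → name = 'value'
`prefix = name[1:3]` → prefix = 'al'
`name = name.upper()` → name = 'VALUE'
`result = prefix + name[-1]` → result = 'alE'
So result = 'alE'

Answer: 'alE'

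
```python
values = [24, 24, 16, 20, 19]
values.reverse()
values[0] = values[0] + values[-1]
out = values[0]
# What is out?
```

Trace:
`values = [24, 24, 16, 20, 19]` → values = [24, 24, 16, 20, 19]
`values.reverse()` → values = [19, 20, 16, 24, 24]
`values[0] = values[0] + values[-1]` → values = [43, 20, 16, 24, 24]
`out = values[0]` → out = 43
So out = 43

Answer: 43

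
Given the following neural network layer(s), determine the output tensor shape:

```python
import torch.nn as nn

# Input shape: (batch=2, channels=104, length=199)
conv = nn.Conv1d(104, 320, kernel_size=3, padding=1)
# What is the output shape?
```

Input: (2, 104, 199) -> Output: (2, 320, 199)

Answer: (2, 320, 199)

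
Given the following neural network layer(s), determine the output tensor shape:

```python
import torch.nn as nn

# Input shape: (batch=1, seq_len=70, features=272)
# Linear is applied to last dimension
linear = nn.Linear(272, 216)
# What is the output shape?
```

Input: (1, 70, 272) -> Output: (1, 70, 216)

Answer: (1, 70, 216)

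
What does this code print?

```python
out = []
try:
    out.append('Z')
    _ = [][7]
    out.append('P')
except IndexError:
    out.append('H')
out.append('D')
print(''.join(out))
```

Execution trace: 'Z' (try body) → 'H' (except IndexError) → 'D' (after the try/except). Output: ZHD

Answer: ZHD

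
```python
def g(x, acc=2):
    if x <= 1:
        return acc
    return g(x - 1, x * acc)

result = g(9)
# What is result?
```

Accumulator trace (n, acc): (9, 2) -> (8, 18) -> (7, 144) -> (6, 1008) -> (5, 6048) -> (4, 30240) -> (3, 120960) -> (2, 362880) -> (1, 725760) -> return 725760

Answer: 725760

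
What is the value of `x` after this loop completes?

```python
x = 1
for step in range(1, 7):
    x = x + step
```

Start at 1, add 1 through 6
`x` takes the values: 1 → 2 → 4 → 7 → 11 → 16 → 22

Answer: 22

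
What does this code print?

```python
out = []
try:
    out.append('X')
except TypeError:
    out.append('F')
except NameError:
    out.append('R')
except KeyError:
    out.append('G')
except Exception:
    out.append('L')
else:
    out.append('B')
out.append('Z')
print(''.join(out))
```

Execution trace: 'X' (try body, no exception) → 'B' (else) → 'Z' (after the try/except). Output: XBZ

Answer: XBZ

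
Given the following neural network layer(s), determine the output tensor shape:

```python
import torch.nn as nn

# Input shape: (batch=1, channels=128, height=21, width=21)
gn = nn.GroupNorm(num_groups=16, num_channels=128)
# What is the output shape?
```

Input: (1, 128, 21, 21) -> Output: (1, 128, 21, 21)

Answer: (1, 128, 21, 21)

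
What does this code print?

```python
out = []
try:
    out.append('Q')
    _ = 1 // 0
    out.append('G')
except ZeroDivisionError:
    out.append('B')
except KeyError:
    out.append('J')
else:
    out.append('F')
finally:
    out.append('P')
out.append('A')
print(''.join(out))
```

Execution trace: 'Q' (try body) → 'B' (except ZeroDivisionError) → 'P' (finally) → 'A' (after the try/except). Output: QBPA

Answer: QBPA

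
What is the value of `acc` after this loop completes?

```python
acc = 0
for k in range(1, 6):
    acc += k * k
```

Sum of squares 1² to 5² = 55
`acc` takes the values: 0 → 1 → 5 → 14 → 30 → 55

Answer: 55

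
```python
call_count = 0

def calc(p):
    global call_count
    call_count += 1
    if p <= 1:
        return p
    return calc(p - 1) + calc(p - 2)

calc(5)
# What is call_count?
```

Calls(p) = 1 + Calls(p-1) + Calls(p-2); Calls(0)=Calls(1)=1. For p=5 this gives 15.

Answer: 15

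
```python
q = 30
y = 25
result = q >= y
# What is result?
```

Trace:
`q = 30` → q = 30
`y = 25` → y = 25
`result = q >= y` → result = True
So result = True

Answer: True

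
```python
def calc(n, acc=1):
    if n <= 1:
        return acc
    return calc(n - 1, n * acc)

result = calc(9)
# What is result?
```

Accumulator trace (n, acc): (9, 1) -> (8, 9) -> (7, 72) -> (6, 504) -> (5, 3024) -> (4, 15120) -> (3, 60480) -> (2, 181440) -> (1, 362880) -> return 362880

Answer: 362880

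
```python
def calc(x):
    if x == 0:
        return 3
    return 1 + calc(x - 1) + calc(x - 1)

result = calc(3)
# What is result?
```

calc(x) = 1 + 2·calc(x-1), calc(0)=3. Closed form: (3+1)·2^3 - 1 = 31.

Answer: 31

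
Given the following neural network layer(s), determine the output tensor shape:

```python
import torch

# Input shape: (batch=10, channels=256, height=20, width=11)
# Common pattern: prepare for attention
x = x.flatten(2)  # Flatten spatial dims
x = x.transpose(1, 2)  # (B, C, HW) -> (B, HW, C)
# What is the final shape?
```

Input: (10, 256, 20, 11) -> after flatten(2): (10, 256, 220) -> Output: (10, 220, 256)

Answer: (10, 220, 256)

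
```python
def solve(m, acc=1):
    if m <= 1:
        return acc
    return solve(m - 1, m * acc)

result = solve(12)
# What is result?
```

Accumulator trace (n, acc): (12, 1) -> (11, 12) -> (10, 132) -> (9, 1320) -> (8, 11880) -> (7, 95040) -> (6, 665280) -> (5, 3991680) -> (4, 19958400) -> (3, 79833600) -> (2, 239500800) -> (1, 479001600) -> return 479001600

Answer: 479001600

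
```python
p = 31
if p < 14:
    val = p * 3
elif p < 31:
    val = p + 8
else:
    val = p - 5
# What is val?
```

Trace:
`p = 31` → p = 31
`if p < 14: ...` → p < 14 is False, p < 31 is False, take else branch → val = 26
So val = 26

Answer: 26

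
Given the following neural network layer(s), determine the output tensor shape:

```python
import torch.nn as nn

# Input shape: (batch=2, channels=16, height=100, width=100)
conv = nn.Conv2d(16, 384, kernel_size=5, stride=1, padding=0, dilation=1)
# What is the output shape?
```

Input: (2, 16, 100, 100) -> Output: (2, 384, 96, 96)

Answer: (2, 384, 96, 96)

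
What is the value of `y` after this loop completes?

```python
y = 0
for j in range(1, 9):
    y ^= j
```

XOR of 1 to 8
`y` takes the values: 0 → 1 → 3 → 0 → 4 → 1 → 7 → 0 → 8

Answer: 8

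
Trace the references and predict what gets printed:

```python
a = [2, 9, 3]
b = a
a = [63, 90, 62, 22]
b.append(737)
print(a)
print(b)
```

Key concept: rebinding vs mutation: a is rebound to a new list, b still points at the original.
Step by step:
`a = [2, 9, 3]` → a = [2, 9, 3]
`b = a` → b = [2, 9, 3] (same object as a)
`a = [63, 90, 62, 22]` → a = [63, 90, 62, 22]
`b.append(737)` → b = [2, 9, 3, 737]
`print(a)` → prints [63, 90, 62, 22]
`print(b)` → prints [2, 9, 3, 737]

Answer:
[63, 90, 62, 22]
[2, 9, 3, 737]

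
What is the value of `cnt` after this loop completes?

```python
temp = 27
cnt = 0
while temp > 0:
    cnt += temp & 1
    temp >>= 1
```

Count set bits in 27 (binary: 0b11011)
`cnt` takes the values: 0 → 1 → 2 → 3 → 4

Answer: 4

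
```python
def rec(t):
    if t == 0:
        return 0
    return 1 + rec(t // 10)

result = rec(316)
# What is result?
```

Count of digits of 316: 3

Answer: 3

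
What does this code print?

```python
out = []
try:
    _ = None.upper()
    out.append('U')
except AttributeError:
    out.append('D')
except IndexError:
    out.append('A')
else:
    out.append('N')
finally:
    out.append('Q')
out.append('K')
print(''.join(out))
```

Execution trace: 'D' (except AttributeError) → 'Q' (finally) → 'K' (after the try/except). Output: DQK

Answer: DQK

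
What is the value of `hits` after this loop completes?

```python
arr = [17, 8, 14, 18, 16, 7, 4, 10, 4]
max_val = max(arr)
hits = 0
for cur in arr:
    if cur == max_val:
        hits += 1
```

Count of max value 18 in [17, 8, 14, 18, 16, 7, 4, 10, 4]
`hits` takes the values: 0 → 1

Answer: 1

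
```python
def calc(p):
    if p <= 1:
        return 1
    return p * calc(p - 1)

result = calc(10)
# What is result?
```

calc(10) = 10 * 9 * 8 * 7 * 6 * 5 * 4 * 3 * 2 * 1 = 3628800

Answer: 3628800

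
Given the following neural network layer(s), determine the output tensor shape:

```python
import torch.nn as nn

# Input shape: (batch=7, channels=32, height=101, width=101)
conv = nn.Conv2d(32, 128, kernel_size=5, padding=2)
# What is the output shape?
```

Input: (7, 32, 101, 101) -> Output: (7, 128, 101, 101)

Answer: (7, 128, 101, 101)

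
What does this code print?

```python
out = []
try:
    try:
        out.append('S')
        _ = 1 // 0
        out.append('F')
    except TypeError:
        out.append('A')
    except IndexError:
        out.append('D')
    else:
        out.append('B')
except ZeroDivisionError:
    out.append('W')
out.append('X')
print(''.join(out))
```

Execution trace: 'S' (inner try body) → 'W' (outer except ZeroDivisionError) → 'X' (after the try/except). Output: SWX

Answer: SWX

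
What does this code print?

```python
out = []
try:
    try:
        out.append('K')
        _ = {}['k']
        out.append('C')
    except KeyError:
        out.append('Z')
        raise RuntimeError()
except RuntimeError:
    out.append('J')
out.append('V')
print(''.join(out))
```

Execution trace: 'K' (inner try body) → 'Z' (inner except KeyError) → 'J' (outer except RuntimeError) → 'V' (after the try/except). Output: KZJV

Answer: KZJV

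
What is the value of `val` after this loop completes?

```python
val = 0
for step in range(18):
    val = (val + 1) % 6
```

Increment mod 6, 18 times = 0
`val` takes the values: 0 → 1 → 2 → 3 → 4 → 5 → 0 → 1 → 2 → 3 → 4 → 5 → 0 → 1 → 2 → 3 → 4 → 5 → 0

Answer: 0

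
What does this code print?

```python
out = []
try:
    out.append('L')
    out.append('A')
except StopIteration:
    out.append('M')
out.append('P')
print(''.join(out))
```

Execution trace: 'L' (try body) → 'A' (try body, no exception) → 'P' (after the try/except). Output: LAP

Answer: LAP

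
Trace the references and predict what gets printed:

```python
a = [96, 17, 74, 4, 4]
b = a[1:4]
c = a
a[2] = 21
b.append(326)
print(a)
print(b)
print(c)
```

Key concept: slice vs alias.
Step by step:
`a = [96, 17, 74, 4, 4]` → a = [96, 17, 74, 4, 4]
`b = a[1:4]` → b = [17, 74, 4]
`c = a` → c = [96, 17, 74, 4, 4] (same object as a)
`a[2] = 21` → a = [96, 17, 21, 4, 4] (same object as c); c = [96, 17, 21, 4, 4] (same object as a)
`b.append(326)` → b = [17, 74, 4, 326]
`print(a)` → prints [96, 17, 21, 4, 4]
`print(b)` → prints [17, 74, 4, 326]
`print(c)` → prints [96, 17, 21, 4, 4]

Answer:
[96, 17, 21, 4, 4]
[17, 74, 4, 326]
[96, 17, 21, 4, 4]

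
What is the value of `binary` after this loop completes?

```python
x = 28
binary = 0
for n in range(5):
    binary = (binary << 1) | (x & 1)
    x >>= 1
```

Reverse lowest 5 bits of 28
`binary` takes the values: 0 → 1 → 3 → 7

Answer: 7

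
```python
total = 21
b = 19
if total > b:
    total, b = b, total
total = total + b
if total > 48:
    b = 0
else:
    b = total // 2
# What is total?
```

Trace:
`total = 21` → total = 21
`b = 19` → b = 19
`if total > b: ...` → total > b is True → total = 19; b = 21
`total = total + b` → total = 40
`if total > 48: ...` → total > 48 is False, take else branch → b = 20
So total = 40

Answer: 40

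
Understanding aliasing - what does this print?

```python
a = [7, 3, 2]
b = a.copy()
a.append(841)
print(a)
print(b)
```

Key concept: list.copy() creates independent copy.
Step by step:
`a = [7, 3, 2]` → a = [7, 3, 2]
`b = a.copy()` → b = [7, 3, 2]
`a.append(841)` → a = [7, 3, 2, 841]
`print(a)` → prints [7, 3, 2, 841]
`print(b)` → prints [7, 3, 2]

Answer:
[7, 3, 2, 841]
[7, 3, 2]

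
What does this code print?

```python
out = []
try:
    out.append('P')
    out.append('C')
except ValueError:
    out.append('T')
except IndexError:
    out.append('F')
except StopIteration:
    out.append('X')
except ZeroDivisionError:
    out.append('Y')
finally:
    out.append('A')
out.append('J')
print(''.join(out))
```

Execution trace: 'P' (try body) → 'C' (try body, no exception) → 'A' (finally) → 'J' (after the try/except). Output: PCAJ

Answer: PCAJ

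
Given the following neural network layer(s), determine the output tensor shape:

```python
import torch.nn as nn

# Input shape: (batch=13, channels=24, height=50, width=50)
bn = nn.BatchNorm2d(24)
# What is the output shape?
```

Input: (13, 24, 50, 50) -> Output: (13, 24, 50, 50)

Answer: (13, 24, 50, 50)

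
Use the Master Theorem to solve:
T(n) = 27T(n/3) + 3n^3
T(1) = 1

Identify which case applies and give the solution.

a=27, b=3, f(n)=3n^3. log_3(27) = 3. Since c=3 = 3, Case 2 applies: T(n) = Θ(n^log_b(a) · log n) = O(n^3 log n).

Answer: O(n^3 log n) - Case 2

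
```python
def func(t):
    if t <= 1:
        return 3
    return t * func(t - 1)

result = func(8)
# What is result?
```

func(8) = 8 * 7 * 6 * 5 * 4 * 3 * 2 * 3 = 120960

Answer: 120960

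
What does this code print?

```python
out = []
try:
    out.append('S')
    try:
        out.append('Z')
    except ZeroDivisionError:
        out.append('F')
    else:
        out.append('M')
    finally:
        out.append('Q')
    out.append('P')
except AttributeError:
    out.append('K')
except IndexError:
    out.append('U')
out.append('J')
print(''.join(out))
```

Execution trace: 'S' (try body) → 'Z' (inner try body, no exception) → 'M' (inner else) → 'Q' (inner finally) → 'P' (try body, no exception) → 'J' (after the try/except). Output: SZMQPJ

Answer: SZMQPJ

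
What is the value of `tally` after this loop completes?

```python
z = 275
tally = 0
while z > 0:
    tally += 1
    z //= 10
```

Count digits by repeated division by 10
`tally` takes the values: 0 → 1 → 2 → 3

Answer: 3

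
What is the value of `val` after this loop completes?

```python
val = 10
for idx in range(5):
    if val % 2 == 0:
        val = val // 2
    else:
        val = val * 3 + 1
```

Collatz-style transformation from 10
`val` takes the values: 10 → 5 → 16 → 8 → 4 → 2

Answer: 2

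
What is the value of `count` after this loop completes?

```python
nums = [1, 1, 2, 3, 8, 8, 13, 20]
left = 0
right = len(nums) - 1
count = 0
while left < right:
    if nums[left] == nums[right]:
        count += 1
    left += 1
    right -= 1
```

Count matching pairs from ends
`count` takes the values: 0

Answer: 0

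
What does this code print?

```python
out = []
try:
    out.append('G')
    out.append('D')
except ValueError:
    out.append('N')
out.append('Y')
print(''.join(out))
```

Execution trace: 'G' (try body) → 'D' (try body, no exception) → 'Y' (after the try/except). Output: GDY

Answer: GDY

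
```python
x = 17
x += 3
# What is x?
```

Trace:
`x = 17` → x = 17
`x += 3` → x = 20
So x = 20

Answer: 20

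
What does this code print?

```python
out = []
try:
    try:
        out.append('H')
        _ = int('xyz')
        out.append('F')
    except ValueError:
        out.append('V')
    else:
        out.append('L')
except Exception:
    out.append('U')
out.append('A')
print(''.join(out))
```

Execution trace: 'H' (inner try body) → 'V' (inner except ValueError) → 'A' (after the try/except). Output: HVA

Answer: HVA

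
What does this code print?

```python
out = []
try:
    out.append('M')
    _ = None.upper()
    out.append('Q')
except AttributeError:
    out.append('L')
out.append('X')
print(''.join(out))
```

Execution trace: 'M' (try body) → 'L' (except AttributeError) → 'X' (after the try/except). Output: MLX

Answer: MLX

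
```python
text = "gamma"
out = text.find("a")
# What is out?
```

Trace:
`text = "gamma"` → text = 'gamma'
`out = text.find("a")` → out = 1
So out = 1

Answer: 1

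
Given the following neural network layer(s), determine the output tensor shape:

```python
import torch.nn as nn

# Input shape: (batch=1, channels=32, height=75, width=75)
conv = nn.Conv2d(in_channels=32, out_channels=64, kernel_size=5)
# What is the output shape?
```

Input: (1, 32, 75, 75) -> Output: (1, 64, 71, 71)

Answer: (1, 64, 71, 71)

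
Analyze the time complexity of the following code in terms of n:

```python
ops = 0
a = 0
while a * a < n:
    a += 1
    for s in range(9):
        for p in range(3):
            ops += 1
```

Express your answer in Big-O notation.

Each loop level contributes: √n × 1 × 1. Multiplying the contributions gives O(√n).

Answer: O(√n)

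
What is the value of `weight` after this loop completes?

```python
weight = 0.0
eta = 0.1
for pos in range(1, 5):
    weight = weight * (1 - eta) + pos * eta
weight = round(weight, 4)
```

Moving average with lr=0.1
`weight` takes the values: 0.0 → 0.1 → 0.29 → 0.561 → 0.9049

Answer: 0.9049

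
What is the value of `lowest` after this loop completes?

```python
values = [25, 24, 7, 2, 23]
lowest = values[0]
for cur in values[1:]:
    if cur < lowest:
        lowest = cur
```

Minimum of [25, 24, 7, 2, 23]
`lowest` takes the values: 25 → 24 → 7 → 2

Answer: 2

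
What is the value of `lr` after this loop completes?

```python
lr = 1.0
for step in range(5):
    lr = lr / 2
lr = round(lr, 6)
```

Halving LR 5 times: 1 / 2^5
`lr` takes the values: 1.0 → 0.5 → 0.25 → 0.125 → 0.0625 → 0.03125

Answer: 0.03125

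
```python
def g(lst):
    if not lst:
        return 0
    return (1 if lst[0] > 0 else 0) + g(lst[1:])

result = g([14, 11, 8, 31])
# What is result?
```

Count of positive elements in [14, 11, 8, 31] = 4

Answer: 4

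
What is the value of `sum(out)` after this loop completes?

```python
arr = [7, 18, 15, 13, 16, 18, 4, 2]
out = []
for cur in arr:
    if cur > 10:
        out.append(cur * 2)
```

Sum of doubled values > 10
`out` takes the values: [] → [36] → [36, 30] → [36, 30, 26] → [36, 30, 26, 32] → [36, 30, 26, 32, 36]
So `sum(out)` = 160

Answer: 160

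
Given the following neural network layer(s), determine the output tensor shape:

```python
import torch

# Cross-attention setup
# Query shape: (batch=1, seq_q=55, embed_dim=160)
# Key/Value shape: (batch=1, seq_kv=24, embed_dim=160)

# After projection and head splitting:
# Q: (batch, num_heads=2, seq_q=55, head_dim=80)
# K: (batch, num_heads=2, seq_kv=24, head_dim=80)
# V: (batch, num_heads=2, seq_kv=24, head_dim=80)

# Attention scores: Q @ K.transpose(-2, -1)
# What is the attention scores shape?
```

Input: (1, 55, 160) -> Output: (1, 2, 55, 24)

Answer: (1, 2, 55, 24)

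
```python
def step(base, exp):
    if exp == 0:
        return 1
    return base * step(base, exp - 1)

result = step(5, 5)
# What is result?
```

step(5, 5) = 5 * 5 * 5 * 5 * 5 = 3125

Answer: 3125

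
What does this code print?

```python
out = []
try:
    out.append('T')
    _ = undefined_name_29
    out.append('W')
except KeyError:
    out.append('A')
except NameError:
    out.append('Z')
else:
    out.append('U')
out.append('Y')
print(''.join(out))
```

Execution trace: 'T' (try body) → 'Z' (except NameError) → 'Y' (after the try/except). Output: TZY

Answer: TZY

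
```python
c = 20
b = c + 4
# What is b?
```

Trace:
`c = 20` → c = 20
`b = c + 4` → b = 24
So b = 24

Answer: 24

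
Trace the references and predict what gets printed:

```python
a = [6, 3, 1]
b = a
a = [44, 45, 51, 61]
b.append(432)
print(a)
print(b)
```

Key concept: rebinding vs mutation: a is rebound to a new list, b still points at the original.
Step by step:
`a = [6, 3, 1]` → a = [6, 3, 1]
`b = a` → b = [6, 3, 1] (same object as a)
`a = [44, 45, 51, 61]` → a = [44, 45, 51, 61]
`b.append(432)` → b = [6, 3, 1, 432]
`print(a)` → prints [44, 45, 51, 61]
`print(b)` → prints [6, 3, 1, 432]

Answer:
[44, 45, 51, 61]
[6, 3, 1, 432]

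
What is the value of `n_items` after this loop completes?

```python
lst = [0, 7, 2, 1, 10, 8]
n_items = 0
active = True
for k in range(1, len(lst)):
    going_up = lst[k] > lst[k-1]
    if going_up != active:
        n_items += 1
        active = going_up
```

Count direction changes in [0, 7, 2, 1, 10, 8]
`n_items` takes the values: 0 → 1 → 2 → 3

Answer: 3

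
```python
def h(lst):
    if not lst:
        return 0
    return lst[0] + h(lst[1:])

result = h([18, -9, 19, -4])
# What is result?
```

18 + (-9) + 19 + (-4) + 0 = 24

Answer: 24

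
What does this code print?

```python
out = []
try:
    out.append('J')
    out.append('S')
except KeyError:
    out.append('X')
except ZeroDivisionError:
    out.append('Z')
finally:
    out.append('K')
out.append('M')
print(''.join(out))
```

Execution trace: 'J' (try body) → 'S' (try body, no exception) → 'K' (finally) → 'M' (after the try/except). Output: JSKM

Answer: JSKM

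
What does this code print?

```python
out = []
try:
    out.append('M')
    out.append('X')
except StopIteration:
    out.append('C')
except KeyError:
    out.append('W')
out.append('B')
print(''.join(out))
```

Execution trace: 'M' (try body) → 'X' (try body, no exception) → 'B' (after the try/except). Output: MXB

Answer: MXB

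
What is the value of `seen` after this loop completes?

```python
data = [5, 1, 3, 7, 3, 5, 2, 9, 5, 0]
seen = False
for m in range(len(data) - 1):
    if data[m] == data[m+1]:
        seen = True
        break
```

Check consecutive duplicates in [5, 1, 3, 7, 3, 5, 2, 9, 5, 0]
`seen` takes the values: False

Answer: False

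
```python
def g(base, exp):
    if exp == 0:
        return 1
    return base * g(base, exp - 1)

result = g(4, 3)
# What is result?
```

g(4, 3) = 4 * 4 * 4 = 64

Answer: 64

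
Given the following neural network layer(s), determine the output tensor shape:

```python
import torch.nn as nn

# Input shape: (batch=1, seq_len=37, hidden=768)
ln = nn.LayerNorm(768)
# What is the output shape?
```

Input: (1, 37, 768) -> Output: (1, 37, 768)

Answer: (1, 37, 768)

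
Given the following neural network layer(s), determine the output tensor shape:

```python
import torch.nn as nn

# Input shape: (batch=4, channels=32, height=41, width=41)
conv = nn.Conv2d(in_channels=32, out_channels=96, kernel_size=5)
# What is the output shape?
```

Input: (4, 32, 41, 41) -> Output: (4, 96, 37, 37)

Answer: (4, 96, 37, 37)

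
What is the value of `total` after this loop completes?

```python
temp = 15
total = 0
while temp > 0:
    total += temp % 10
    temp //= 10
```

Sum digits of 15
`total` takes the values: 0 → 5 → 6

Answer: 6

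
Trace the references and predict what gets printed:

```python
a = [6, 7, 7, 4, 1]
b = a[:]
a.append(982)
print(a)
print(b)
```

Key concept: slice [:] creates copy.
Step by step:
`a = [6, 7, 7, 4, 1]` → a = [6, 7, 7, 4, 1]
`b = a[:]` → b = [6, 7, 7, 4, 1]
`a.append(982)` → a = [6, 7, 7, 4, 1, 982]
`print(a)` → prints [6, 7, 7, 4, 1, 982]
`print(b)` → prints [6, 7, 7, 4, 1]

Answer:
[6, 7, 7, 4, 1, 982]
[6, 7, 7, 4, 1]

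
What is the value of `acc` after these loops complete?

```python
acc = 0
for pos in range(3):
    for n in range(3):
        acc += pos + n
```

Sum of all pos+n for pos,n in 3x3
`acc` takes the values: 0 → 1 → 3 → 4 → 6 → 9 → 11 → 14 → 18

Answer: 18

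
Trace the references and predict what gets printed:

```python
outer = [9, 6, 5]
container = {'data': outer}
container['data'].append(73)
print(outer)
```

Key concept: dict holds reference to list.
Step by step:
`outer = [9, 6, 5]` → outer = [9, 6, 5]
`container = {'data': outer}` → container = {'data': [9, 6, 5]}
`container['data'].append(73)` → outer = [9, 6, 5, 73]; container = {'data': [9, 6, 5, 73]}
`print(outer)` → prints [9, 6, 5, 73]

Answer: [9, 6, 5, 73]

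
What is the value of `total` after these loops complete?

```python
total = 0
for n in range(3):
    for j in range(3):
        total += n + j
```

Sum of all n+j for n,j in 3x3
`total` takes the values: 0 → 1 → 3 → 4 → 6 → 9 → 11 → 14 → 18

Answer: 18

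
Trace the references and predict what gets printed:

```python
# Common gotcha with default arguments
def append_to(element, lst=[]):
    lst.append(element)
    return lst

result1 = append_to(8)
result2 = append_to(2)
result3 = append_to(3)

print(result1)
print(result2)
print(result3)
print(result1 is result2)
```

Key concept: mutable default argument gotcha.
Step by step:
`result1 = append_to(8)` → result1 = [8]
`result2 = append_to(2)` → result1 = [8, 2] (same object as result2); result2 = [8, 2] (same object as result1)
`result3 = append_to(3)` → result1 = [8, 2, 3] (same object as result2, result3); result2 = [8, 2, 3] (same object as result1, result3); result3 = [8, 2, 3] (same object as result1, result2)
`print(result1)` → prints [8, 2, 3]
`print(result2)` → prints [8, 2, 3]
`print(result3)` → prints [8, 2, 3]
`print(result1 is result2)` → prints True

Answer:
[8, 2, 3]
[8, 2, 3]
[8, 2, 3]
True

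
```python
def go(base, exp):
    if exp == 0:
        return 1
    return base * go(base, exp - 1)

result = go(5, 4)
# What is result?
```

go(5, 4) = 5 * 5 * 5 * 5 = 625

Answer: 625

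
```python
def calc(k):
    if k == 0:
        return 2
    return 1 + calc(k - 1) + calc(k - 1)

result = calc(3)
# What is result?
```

calc(k) = 1 + 2·calc(k-1), calc(0)=2. Closed form: (2+1)·2^3 - 1 = 23.

Answer: 23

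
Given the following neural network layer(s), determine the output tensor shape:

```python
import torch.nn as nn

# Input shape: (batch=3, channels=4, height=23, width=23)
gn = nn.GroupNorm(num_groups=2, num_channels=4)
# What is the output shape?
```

Input: (3, 4, 23, 23) -> Output: (3, 4, 23, 23)

Answer: (3, 4, 23, 23)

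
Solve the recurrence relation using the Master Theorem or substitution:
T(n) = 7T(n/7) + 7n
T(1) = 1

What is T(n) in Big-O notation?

By Master Theorem: a=7, b=7, f(n)=7n. Since log_7(7) = 1 and f(n) = Θ(n^1), Case 2 applies. T(n) = O(n log n).

Answer: O(n log n)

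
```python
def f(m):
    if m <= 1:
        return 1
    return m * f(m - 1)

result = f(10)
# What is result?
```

f(10) = 10 * 9 * 8 * 7 * 6 * 5 * 4 * 3 * 2 * 1 = 3628800

Answer: 3628800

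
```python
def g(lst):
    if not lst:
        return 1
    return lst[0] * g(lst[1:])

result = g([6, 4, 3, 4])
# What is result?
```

Product over [6, 4, 3, 4] = 6 * 4 * 3 * 4 = 288

Answer: 288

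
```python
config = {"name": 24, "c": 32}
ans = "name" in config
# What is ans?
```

Trace:
`config = {"name": 24, "c": 32}` → config = {'name': 24, 'c': 32}
`ans = "name" in config` → ans = True
So ans = True

Answer: True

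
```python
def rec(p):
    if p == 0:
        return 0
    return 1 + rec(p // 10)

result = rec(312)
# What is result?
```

Count of digits of 312: 3

Answer: 3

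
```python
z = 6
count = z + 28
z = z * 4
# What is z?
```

Trace:
`z = 6` → z = 6
`count = z + 28` → count = 34
`z = z * 4` → z = 24
So z = 24

Answer: 24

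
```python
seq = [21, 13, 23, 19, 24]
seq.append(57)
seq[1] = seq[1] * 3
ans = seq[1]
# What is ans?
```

Trace:
`seq = [21, 13, 23, 19, 24]` → seq = [21, 13, 23, 19, 24]
`seq.append(57)` → seq = [21, 13, 23, 19, 24, 57]
`seq[1] = seq[1] * 3` → seq = [21, 39, 23, 19, 24, 57]
`ans = seq[1]` → ans = 39
So ans = 39

Answer: 39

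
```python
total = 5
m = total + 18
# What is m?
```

Trace:
`total = 5` → total = 5
`m = total + 18` → m = 23
So m = 23

Answer: 23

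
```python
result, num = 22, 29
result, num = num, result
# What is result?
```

Trace:
`result, num = 22, 29` → result = 22; num = 29
`result, num = num, result` → result = 29; num = 22
So result = 29

Answer: 29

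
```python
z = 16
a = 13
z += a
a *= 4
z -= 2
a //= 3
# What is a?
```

Trace:
`z = 16` → z = 16
`a = 13` → a = 13
`z += a` → z = 29
`a *= 4` → a = 52
`z -= 2` → z = 27
`a //= 3` → a = 17
So a = 17

Answer: 17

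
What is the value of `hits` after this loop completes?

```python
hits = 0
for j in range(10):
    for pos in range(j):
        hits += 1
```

Triangle number: 0+1+2+...+9
`hits` takes the values: 0 → 1 → 2 → 3 → 4 → 5 → 6 → 7 → 8 → 9 → 10 → 11 → 12 → 13 → 14 → 15 → 16 → 17 → 18 → 19 → 20 → 21 → 22 → 23 → 24 → 25 → 26 → 27 → 28 → 29 → … → 41 → 42 → 43 → 44 → 45

Answer: 45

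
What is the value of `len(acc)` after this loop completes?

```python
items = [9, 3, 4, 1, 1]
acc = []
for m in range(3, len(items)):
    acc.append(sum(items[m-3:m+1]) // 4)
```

Number of 4-element averages
`acc` takes the values: [] → [4] → [4, 2]
So `len(acc)` = 2

Answer: 2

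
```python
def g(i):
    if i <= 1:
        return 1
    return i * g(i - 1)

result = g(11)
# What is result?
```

g(11) = 11 * 10 * 9 * 8 * 7 * 6 * 5 * 4 * 3 * 2 * 1 = 39916800

Answer: 39916800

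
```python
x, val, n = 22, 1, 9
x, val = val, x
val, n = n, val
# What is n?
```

Trace:
`x, val, n = 22, 1, 9` → x = 22; val = 1; n = 9
`x, val = val, x` → x = 1; val = 22
`val, n = n, val` → val = 9; n = 22
So n = 22

Answer: 22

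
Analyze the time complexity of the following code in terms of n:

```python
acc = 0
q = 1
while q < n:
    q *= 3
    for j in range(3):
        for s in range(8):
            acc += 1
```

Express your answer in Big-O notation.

Each loop level contributes: log n × 1 × 1. Multiplying the contributions gives O(log n).

Answer: O(log n)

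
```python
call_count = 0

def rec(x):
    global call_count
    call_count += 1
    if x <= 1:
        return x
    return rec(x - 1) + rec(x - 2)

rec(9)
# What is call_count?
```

Calls(x) = 1 + Calls(x-1) + Calls(x-2); Calls(0)=Calls(1)=1. For x=9 this gives 109.

Answer: 109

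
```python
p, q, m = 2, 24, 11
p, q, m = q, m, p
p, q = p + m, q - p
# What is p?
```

Trace:
`p, q, m = 2, 24, 11` → p = 2; q = 24; m = 11
`p, q, m = q, m, p` → p = 24; q = 11; m = 2
`p, q = p + m, q - p` → p = 26; q = -13
So p = 26

Answer: 26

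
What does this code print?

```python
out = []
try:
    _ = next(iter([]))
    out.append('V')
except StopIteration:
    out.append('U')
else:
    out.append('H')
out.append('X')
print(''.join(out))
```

Execution trace: 'U' (except StopIteration) → 'X' (after the try/except). Output: UX

Answer: UX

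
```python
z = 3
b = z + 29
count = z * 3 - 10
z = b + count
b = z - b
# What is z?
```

Trace:
`z = 3` → z = 3
`b = z + 29` → b = 32
`count = z * 3 - 10` → count = -1
`z = b + count` → z = 31
`b = z - b` → b = -1
So z = 31

Answer: 31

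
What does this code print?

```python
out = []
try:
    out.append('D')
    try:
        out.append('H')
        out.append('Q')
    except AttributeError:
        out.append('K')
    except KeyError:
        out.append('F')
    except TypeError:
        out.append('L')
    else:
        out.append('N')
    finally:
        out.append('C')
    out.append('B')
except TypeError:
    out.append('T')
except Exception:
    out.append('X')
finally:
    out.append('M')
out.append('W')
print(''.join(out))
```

Execution trace: 'D' (try body) → 'H' (inner try body) → 'Q' (inner try body, no exception) → 'N' (inner else) → 'C' (inner finally) → 'B' (try body, no exception) → 'M' (finally) → 'W' (after the try/except). Output: DHQNCBMW

Answer: DHQNCBMW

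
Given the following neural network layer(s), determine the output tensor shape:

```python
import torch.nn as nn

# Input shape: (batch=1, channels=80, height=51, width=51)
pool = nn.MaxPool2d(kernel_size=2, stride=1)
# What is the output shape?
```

Input: (1, 80, 51, 51) -> Output: (1, 80, 50, 50)

Answer: (1, 80, 50, 50)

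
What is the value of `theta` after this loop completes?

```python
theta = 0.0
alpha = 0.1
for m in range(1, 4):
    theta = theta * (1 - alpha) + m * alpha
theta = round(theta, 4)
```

Moving average with lr=0.1
`theta` takes the values: 0.0 → 0.1 → 0.29 → 0.561

Answer: 0.561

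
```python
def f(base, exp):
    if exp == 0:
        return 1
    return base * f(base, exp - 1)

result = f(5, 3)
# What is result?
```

f(5, 3) = 5 * 5 * 5 = 125

Answer: 125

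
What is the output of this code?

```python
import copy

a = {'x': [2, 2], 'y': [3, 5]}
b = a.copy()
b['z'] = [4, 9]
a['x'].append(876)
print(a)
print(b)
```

Key concept: shallow copy of dict with mutable values.
Step by step:
`a = {'x': [2, 2], 'y': [3, 5]}` → a = {'x': [2, 2], 'y': [3, 5]}
`b = a.copy()` → b = {'x': [2, 2], 'y': [3, 5]}
`b['z'] = [4, 9]` → b = {'x': [2, 2], 'y': [3, 5], 'z': [4, 9]}
`a['x'].append(876)` → a = {'x': [2, 2, 876], 'y': [3, 5]}; b = {'x': [2, 2, 876], 'y': [3, 5], 'z': [4, 9]}
`print(a)` → prints {'x': [2, 2, 876], 'y': [3, 5]}
`print(b)` → prints {'x': [2, 2, 876], 'y': [3, 5], 'z': [4, 9]}

Answer:
{'x': [2, 2, 876], 'y': [3, 5]}
{'x': [2, 2, 876], 'y': [3, 5], 'z': [4, 9]}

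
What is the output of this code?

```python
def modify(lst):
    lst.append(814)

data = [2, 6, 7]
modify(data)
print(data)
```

Key concept: function modifies passed list.
Step by step:
`data = [2, 6, 7]` → data = [2, 6, 7]
`modify(data)` → data = [2, 6, 7, 814]
`print(data)` → prints [2, 6, 7, 814]

Answer: [2, 6, 7, 814]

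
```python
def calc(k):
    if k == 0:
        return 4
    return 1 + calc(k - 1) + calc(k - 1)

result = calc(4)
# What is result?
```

calc(k) = 1 + 2·calc(k-1), calc(0)=4. Closed form: (4+1)·2^4 - 1 = 79.

Answer: 79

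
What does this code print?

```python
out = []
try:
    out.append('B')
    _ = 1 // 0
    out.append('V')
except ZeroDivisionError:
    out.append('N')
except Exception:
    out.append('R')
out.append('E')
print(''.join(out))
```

Execution trace: 'B' (try body) → 'N' (except ZeroDivisionError) → 'E' (after the try/except). Output: BNE

Answer: BNE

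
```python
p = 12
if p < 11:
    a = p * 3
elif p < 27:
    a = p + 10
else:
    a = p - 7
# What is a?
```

Trace:
`p = 12` → p = 12
`if p < 11: ...` → p < 11 is False, p < 27 is True → a = 22
So a = 22

Answer: 22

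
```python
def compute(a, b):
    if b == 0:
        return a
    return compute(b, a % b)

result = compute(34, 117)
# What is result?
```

compute(34, 117) -> compute(117, 34) -> compute(34, 15) -> compute(15, 4) -> compute(4, 3) -> compute(3, 1) -> compute(1, 0) -> 1

Answer: 1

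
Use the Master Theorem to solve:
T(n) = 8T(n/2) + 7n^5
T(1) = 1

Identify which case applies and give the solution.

a=8, b=2, f(n)=7n^5. log_2(8) = 3. Since c=5 > 3 and the regularity condition holds (8(n/2)^5 = (8/2^5)n^5 with 8/2^5 < 1), Case 3 applies: T(n) = Θ(f(n)) = O(n^5).

Answer: O(n^5) - Case 3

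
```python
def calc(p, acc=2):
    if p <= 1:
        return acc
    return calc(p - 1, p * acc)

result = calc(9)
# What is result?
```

Accumulator trace (n, acc): (9, 2) -> (8, 18) -> (7, 144) -> (6, 1008) -> (5, 6048) -> (4, 30240) -> (3, 120960) -> (2, 362880) -> (1, 725760) -> return 725760

Answer: 725760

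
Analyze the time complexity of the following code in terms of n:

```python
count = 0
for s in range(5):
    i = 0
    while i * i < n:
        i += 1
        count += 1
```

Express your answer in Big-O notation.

Each loop level contributes: 1 × √n. Multiplying the contributions gives O(√n).

Answer: O(√n)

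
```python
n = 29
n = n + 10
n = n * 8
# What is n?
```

Trace:
`n = 29` → n = 29
`n = n + 10` → n = 39
`n = n * 8` → n = 312
So n = 312

Answer: 312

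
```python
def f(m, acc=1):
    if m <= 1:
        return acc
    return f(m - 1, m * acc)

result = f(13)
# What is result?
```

Accumulator trace (n, acc): (13, 1) -> (12, 13) -> (11, 156) -> (10, 1716) -> (9, 17160) -> (8, 154440) -> (7, 1235520) -> (6, 8648640) -> (5, 51891840) -> (4, 259459200) -> (3, 1037836800) -> (2, 3113510400) -> (1, 6227020800) -> return 6227020800

Answer: 6227020800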